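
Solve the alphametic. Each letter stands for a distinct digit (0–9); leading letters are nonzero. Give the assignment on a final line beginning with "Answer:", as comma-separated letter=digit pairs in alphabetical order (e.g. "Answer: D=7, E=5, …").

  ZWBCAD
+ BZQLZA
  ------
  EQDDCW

Step 1. [col 1: D + A ≡ W (mod 10)] no forcing yet in column 1 (carry-in 0); D=5 is free and consistent — try it. So D=5.
Step 2. [col 1: D + A ≡ W (mod 10)] several values work for W in column 1 (D + A ≡ W (mod 10), carry-in 0); try W=7. So W=7.
Step 3. [col 1: D + A ≡ W (mod 10)] in column 1 we have D+A≡W with carry-in 0; given D=5, W=7 and digits 5,7 already taken and all letters distinct, that pins A to 2, so A=2.
Step 4. [col 2: A + Z ≡ C (mod 10)] several values work for Z in column 2 (A + Z ≡ C (mod 10), carry-in 0); try Z=4 ⇒ Z=4.
Step 5. [col 2: A + Z ≡ C (mod 10)] in column 2 we have A+Z≡C with carry-in 0; given A=2, Z=4 and digits 2,4,5,7 already taken and all letters distinct, that pins C to 6, so C=6.
Step 6. [col 3: C + L ≡ D (mod 10)] column 3: given C=6, D=5, carry-in 0, and digits 2,4,5,6,7 already taken and all letters distinct, C+L≡D (mod 10) forces L=9, so L=9.
Step 7. [col 4: B + Q ≡ D (mod 10)] several values work for B in column 4 (B + Q ≡ D (mod 10), carry-in 1); try B=3 ⇒ B=3.
Step 8. [col 4: B + Q ≡ D (mod 10)] from column 4 (B=3, D=5, carry-in 1, digits 2,3,4,5,6,7,9 already taken and all letters distinct): Q must equal 1 ⇒ Q=1.
Step 9. [col 6: Z + B ≡ E (mod 10)] from column 6 (Z=4, B=3, carry-in 1, digits 1,2,3,4,5,6,7,9 already taken and all letters distinct): E must equal 8. So E=8.

Answer: A=2, B=3, C=6, D=5, E=8, L=9, Q=1, W=7, Z=4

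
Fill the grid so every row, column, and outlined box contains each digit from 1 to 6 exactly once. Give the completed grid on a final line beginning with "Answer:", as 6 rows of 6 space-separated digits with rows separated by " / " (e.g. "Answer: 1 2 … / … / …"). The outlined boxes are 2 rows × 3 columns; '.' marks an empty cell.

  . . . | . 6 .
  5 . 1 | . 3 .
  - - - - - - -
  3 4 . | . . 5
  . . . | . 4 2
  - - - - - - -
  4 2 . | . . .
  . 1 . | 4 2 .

Step 1. [r6c1∈{6}] r6c1's peers cover all but 6, so r6c1=6.
Step 2. [r5c5∈{1,5}] r5c5 is the only open cell in col 5 admitting 5, so r5c5=5.
Step 3. [r5c3∈{3}] only 3 remains possible at r5c3. So r5c3=3.
Step 4. [r5c6∈{1,6}] across col 6, 6 lands solely at r5c6. So r5c6=6.
Step 5. [r5c4∈{1}] r5c4 has the single candidate 1, so r5c4=1.
Step 6. [r3c3∈{2,6}] 2 has one home in row 3: r3c3, so r3c3=2.
Step 7. [r4c3∈{5,6}] 6 has one home in col 3: r4c3 ⇒ r4c3=6.
Step 8. [r1c1∈{2}] r1c1's peers cover all but 2 ⇒ r1c1=2.
Step 9. [r1c6∈{1,4}] across row 1, 1 lands solely at r1c6. So r1c6=1.
Step 10. [r6c6∈{3}] r6c6 has the single candidate 3. So r6c6=3.
Step 11. [r1c3∈{4}] r1c3 has the single candidate 4, so r1c3=4.
Step 12. [r2c4∈{2}] r2c4 is down to just 2. So r2c4=2.
Step 13. [r4c2∈{5}] r4c2 has the single candidate 5, so r4c2=5.
Step 14. [r1c4∈{5}] only 5 remains possible at r1c4, so r1c4=5.
Step 15. [r2c6∈{4}] r2c6 has the single candidate 4 ⇒ r2c6=4.
Step 16. [r6c3∈{5}] r6c3 is down to just 5. So r6c3=5.
Step 17. [r4c4∈{3}] r4c4's peers cover all but 3. So r4c4=3.
Step 18. [r4c1∈{1}] nothing but 1 survives at r4c1, so r4c1=1.
Step 19. [r2c2∈{6}] r2c2's peers cover all but 6 ⇒ r2c2=6.
Step 20. [r3c5∈{1}] only 1 remains possible at r3c5, so r3c5=1.
Step 21. [r3c4∈{6}] only 6 remains possible at r3c4. So r3c4=6.
Step 22. [r1c2∈{3}] r1c2's peers cover all but 3 ⇒ r1c2=3.

Answer: 2 3 4 5 6 1 / 5 6 1 2 3 4 / 3 4 2 6 1 5 / 1 5 6 3 4 2 / 4 2 3 1 5 6 / 6 1 5 4 2 3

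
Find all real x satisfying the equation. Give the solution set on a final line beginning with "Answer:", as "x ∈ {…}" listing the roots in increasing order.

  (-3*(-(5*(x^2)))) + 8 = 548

Step 1. [(-3*(-(5*(x^2)))) + 8 = 548] the outer +8 inverts by subtracting 8 ⇒ sub: -3*(-(5*(x^2))) = 540.
Step 2. [-3*(-(5*(x^2))) = 540] leading coefficient -3: divide by -3. So div: -(5*(x^2)) = -180.
Step 3. [-(5*(x^2)) = -180] flip signs both sides ⇒ neg: 5*(x^2) = 180.
Step 4. [5*(x^2) = 180] LHS = 5·(…); ÷5 both sides, so div: x^2 = 36.
Step 5. [x^2 = 36] 36 ≥ 0, LHS is (·)² — take ±√, so sqrt: x = 6 or -6.

Answer: x ∈ {-6, 6}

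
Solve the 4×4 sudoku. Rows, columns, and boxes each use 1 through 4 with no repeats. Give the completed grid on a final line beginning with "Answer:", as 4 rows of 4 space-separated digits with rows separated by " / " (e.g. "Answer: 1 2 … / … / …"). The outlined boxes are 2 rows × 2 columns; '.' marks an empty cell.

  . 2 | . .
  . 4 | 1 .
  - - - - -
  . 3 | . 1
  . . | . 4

Step 1. [r1c4∈{3}] nothing but 3 survives at r1c4 ⇒ r1c4=3.
Step 2. [r3c3∈{2}] only 2 remains possible at r3c3, so r3c3=2.
Step 3. [r4c1∈{1,2}] across row 4, 2 lands solely at r4c1 ⇒ r4c1=2.
Step 4. [r4c2∈{1}] only 1 remains possible at r4c2, so r4c2=1.
Step 5. [r1c1∈{1}] only 1 remains possible at r1c1 ⇒ r1c1=1.
Step 6. [r3c1∈{4}] nothing but 4 survives at r3c1 ⇒ r3c1=4.
Step 7. [r4c3∈{3}] r4c3 has the single candidate 3, so r4c3=3.
Step 8. [r2c1∈{3}] r2c1 is down to just 3 ⇒ r2c1=3.
Step 9. [r2c4∈{2}] r2c4 has the single candidate 2 ⇒ r2c4=2.
Step 10. [r1c3∈{4}] r1c3 is down to just 4, so r1c3=4.

Answer: 1 2 4 3 / 3 4 1 2 / 4 3 2 1 / 2 1 3 4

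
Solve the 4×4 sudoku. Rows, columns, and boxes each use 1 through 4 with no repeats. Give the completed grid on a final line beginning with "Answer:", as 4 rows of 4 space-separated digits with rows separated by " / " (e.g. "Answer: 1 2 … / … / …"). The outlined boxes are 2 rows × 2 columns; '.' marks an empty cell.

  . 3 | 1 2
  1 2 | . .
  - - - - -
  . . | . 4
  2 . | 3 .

Step 1. [r4c2∈{1,4}] across row 4, 4 lands solely at r4c2 ⇒ r4c2=4.
Step 2. [r3c3∈{2}] r3c3's peers cover all but 2. So r3c3=2.
Step 3. [r1c1∈{4}] nothing but 4 survives at r1c1, so r1c1=4.
Step 4. [r3c2∈{1}] only 1 remains possible at r3c2 ⇒ r3c2=1.
Step 5. [r2c4∈{3}] only 3 remains possible at r2c4, so r2c4=3.
Step 6. [r3c1∈{3}] only 3 remains possible at r3c1. So r3c1=3.
Step 7. [r2c3∈{4}] r2c3's peers cover all but 4 ⇒ r2c3=4.
Step 8. [r4c4∈{1}] r4c4's peers cover all but 1. So r4c4=1.

Answer: 4 3 1 2 / 1 2 4 3 / 3 1 2 4 / 2 4 3 1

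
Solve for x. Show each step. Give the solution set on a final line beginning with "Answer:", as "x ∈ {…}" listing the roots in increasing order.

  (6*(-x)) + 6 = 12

Step 1. [(6*(-x)) + 6 = 12] 6 | LHS and 6 | 12: pull 6 out, so factor: (-x) + 1 = 2.
Step 2. [(-x) + 1 = 2] the outer +1 inverts by subtracting 1. So sub: -x = 1.
Step 3. [-x = 1] flip signs both sides ⇒ neg: x = -1.

Answer: x ∈ {-1}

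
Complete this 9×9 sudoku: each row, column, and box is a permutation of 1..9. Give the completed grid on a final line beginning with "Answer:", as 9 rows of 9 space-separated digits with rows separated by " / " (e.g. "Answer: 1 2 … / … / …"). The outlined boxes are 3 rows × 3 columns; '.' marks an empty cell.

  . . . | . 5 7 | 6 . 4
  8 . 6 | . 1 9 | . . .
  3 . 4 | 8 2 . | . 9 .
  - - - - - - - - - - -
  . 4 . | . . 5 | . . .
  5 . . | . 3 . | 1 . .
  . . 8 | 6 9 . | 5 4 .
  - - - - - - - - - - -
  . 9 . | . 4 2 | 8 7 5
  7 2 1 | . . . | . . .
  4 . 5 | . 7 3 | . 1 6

Step 1. [r8c8∈{3}] only 3 remains possible at r8c8. So r8c8=3.
Step 2. [r3c7∈{7}] r3c7's peers cover all but 7. So r3c7=7.
Step 3. [r8c9∈{9}] r8c9 is down to just 9. So r8c9=9.
Step 4. [r5c3∈{2,7,9}] in row 5, 9 fits only at r5c3. So r5c3=9.
Step 5. [r4c3∈{2,3,7}] r4c3 is the only open cell in col 3 admitting 7. So r4c3=7.
Step 6. [r4c5∈{8}] r4c5 is down to just 8. So r4c5=8.
Step 7. [r1c2∈{1}] nothing but 1 survives at r1c2 ⇒ r1c2=1.
Step 8. [r5c4∈{2,4,7}] across col 4, 7 lands solely at r5c4 ⇒ r5c4=7.
Step 9. [r4c4∈{1,2}] r4c4 is the only open cell in col 4 admitting 2, so r4c4=2.
Step 10. [r4c9∈{3}] r4c9 has the single candidate 3 ⇒ r4c9=3.
Step 11. [r2c9∈{2}] only 2 remains possible at r2c9. So r2c9=2.
Step 12. [r4c8∈{6}] r4c8 is down to just 6 ⇒ r4c8=6.
Step 13. [r6c1∈{1,2}] row 6 places 2 nowhere but r6c1, so r6c1=2.
Step 14. [r2c8∈{5}] r2c8 has the single candidate 5, so r2c8=5.
Step 15. [r8c5∈{6}] nothing but 6 survives at r8c5 ⇒ r8c5=6.
Step 16. [r2c4∈{3,4}] r2c4 is the only open cell in row 2 admitting 4. So r2c4=4.
Step 17. [r1c8∈{8}] nothing but 8 survives at r1c8 ⇒ r1c8=8.
Step 18. [r1c1∈{9}] only 9 remains possible at r1c1 ⇒ r1c1=9.
Step 19. [r8c6∈{8}] nothing but 8 survives at r8c6 ⇒ r8c6=8.
Step 20. [r5c8∈{2}] r5c8's peers cover all but 2 ⇒ r5c8=2.
Step 21. [r5c2∈{6}] r5c2 is down to just 6, so r5c2=6.
Step 22. [r3c9∈{1}] only 1 remains possible at r3c9 ⇒ r3c9=1.
Step 23. [r4c7∈{9}] r4c7's peers cover all but 9, so r4c7=9.
Step 24. [r1c3∈{2}] r1c3's peers cover all but 2. So r1c3=2.
Step 25. [r5c9∈{8}] r5c9's peers cover all but 8, so r5c9=8.
Step 26. [r7c3∈{3}] r7c3 is down to just 3. So r7c3=3.
Step 27. [r6c6∈{1}] r6c6's peers cover all but 1. So r6c6=1.
Step 28. [r9c4∈{9}] only 9 remains possible at r9c4, so r9c4=9.
Step 29. [r6c2∈{3}] r6c2's peers cover all but 3, so r6c2=3.
Step 30. [r6c9∈{7}] r6c9 has the single candidate 7 ⇒ r6c9=7.
Step 31. [r5c6∈{4}] r5c6's peers cover all but 4. So r5c6=4.
Step 32. [r3c2∈{5}] r3c2's peers cover all but 5. So r3c2=5.
Step 33. [r2c2∈{7}] r2c2 is down to just 7, so r2c2=7.
Step 34. [r7c1∈{6}] r7c1 is down to just 6, so r7c1=6.
Step 35. [r8c7∈{4}] r8c7 is down to just 4, so r8c7=4.
Step 36. [r3c6∈{6}] nothing but 6 survives at r3c6. So r3c6=6.
Step 37. [r9c2∈{8}] r9c2 has the single candidate 8, so r9c2=8.
Step 38. [r2c7∈{3}] r2c7 has the single candidate 3. So r2c7=3.
Step 39. [r8c4∈{5}] r8c4's peers cover all but 5 ⇒ r8c4=5.
Step 40. [r1c4∈{3}] nothing but 3 survives at r1c4, so r1c4=3.
Step 41. [r9c7∈{2}] only 2 remains possible at r9c7, so r9c7=2.
Step 42. [r4c1∈{1}] only 1 remains possible at r4c1 ⇒ r4c1=1.
Step 43. [r7c4∈{1}] nothing but 1 survives at r7c4 ⇒ r7c4=1.

Answer: 9 1 2 3 5 7 6 8 4 / 8 7 6 4 1 9 3 5 2 / 3 5 4 8 2 6 7 9 1 / 1 4 7 2 8 5 9 6 3 / 5 6 9 7 3 4 1 2 8 / 2 3 8 6 9 1 5 4 7 / 6 9 3 1 4 2 8 7 5 / 7 2 1 5 6 8 4 3 9 / 4 8 5 9 7 3 2 1 6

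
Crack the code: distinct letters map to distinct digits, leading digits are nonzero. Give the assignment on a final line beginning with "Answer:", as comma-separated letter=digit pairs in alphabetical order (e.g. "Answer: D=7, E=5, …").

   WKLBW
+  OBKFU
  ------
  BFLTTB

Step 1. [col 1: W + U ≡ B (mod 10)] B=1 is one option consistent with column 1 (W + U ≡ B (mod 10), carry-in 0) — take it ⇒ B=1.
Step 2. [col 1: W + U ≡ B (mod 10)] column 1 (W + U ≡ B (mod 10), carry-in 0) doesn't pin W yet; pick W=9 and continue. So W=9.
Step 3. [col 1: W + U ≡ B (mod 10)] in column 1 we have W+U≡B with carry-in 0; given W=9, B=1 and digits 1,9 already taken and all letters distinct, that pins U to 2, so U=2.
Step 4. [col 2: B + F ≡ T (mod 10)] no forcing yet in column 2 (carry-in 1); T=7 is free and consistent — try it ⇒ T=7.
Step 5. [col 2: B + F ≡ T (mod 10)] column 2: given B=1, T=7, carry-in 1, and digits 1,2,7,9 already taken and all letters distinct, B+F≡T (mod 10) forces F=5, so F=5.
Step 6. [col 3: L + K ≡ T (mod 10)] no forcing yet in column 3 (carry-in 0); L=4 is free and consistent — try it. So L=4.
Step 7. [col 3: L + K ≡ T (mod 10)] column 3 reads L+K+carry(0)=T with L=4, T=7; with digits 1,2,4,5,7,9 already taken and all letters distinct, the only value for K is 3, so K=3.
Step 8. [col 5: W + O ≡ F (mod 10)] column 5 reads W+O+carry(0)=F with W=9, F=5; with digits 1,2,3,4,5,7,9 already taken and all letters distinct, the only value for O is 6 ⇒ O=6.

Answer: B=1, F=5, K=3, L=4, O=6, T=7, U=2, W=9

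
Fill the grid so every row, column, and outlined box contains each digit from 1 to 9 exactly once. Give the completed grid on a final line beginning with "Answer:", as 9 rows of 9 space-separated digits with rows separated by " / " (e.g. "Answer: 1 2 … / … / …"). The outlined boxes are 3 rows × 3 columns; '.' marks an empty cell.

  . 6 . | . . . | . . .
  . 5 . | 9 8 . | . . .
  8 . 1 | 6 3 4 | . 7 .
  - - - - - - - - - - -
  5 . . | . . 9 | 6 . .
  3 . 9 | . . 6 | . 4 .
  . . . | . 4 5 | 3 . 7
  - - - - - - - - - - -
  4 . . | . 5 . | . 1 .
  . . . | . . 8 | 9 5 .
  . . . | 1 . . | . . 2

Step 1. [r7c2∈{2,3,7,8,9}] r7c2 is the only open cell in row 7 admitting 9, so r7c2=9.
Step 2. [r3c2∈{2}] r3c2 has the single candidate 2, so r3c2=2.
Step 3. [r2c1∈{7}] r2c1 has the single candidate 7. So r2c1=7.
Step 4. [r9c1∈{6}] r9c1 has the single candidate 6, so r9c1=6.
Step 5. [r4c4∈{2,3,7,8}] r4c4 is the only open cell in row 4 admitting 3. So r4c4=3.
Step 6. [r9c7∈{4,7,8}] in row 9, 4 fits only at r9c7. So r9c7=4.
Step 7. [r4c2∈{1,4,7,8}] r4c2 is the only open cell in col 2 admitting 4 ⇒ r4c2=4.
Step 8. [r7c7∈{7,8}] in col 7, 7 fits only at r7c7, so r7c7=7.
Step 9. [r7c4∈{2}] nothing but 2 survives at r7c4, so r7c4=2.
Step 10. [r6c4∈{8}] only 8 remains possible at r6c4. So r6c4=8.
Step 11. [r5c4∈{7}] only 7 remains possible at r5c4. So r5c4=7.
Step 12. [r3c7∈{5}] nothing but 5 survives at r3c7 ⇒ r3c7=5.
Step 13. [r4c3∈{2,7,8}] 7 has one home in row 4: r4c3. So r4c3=7.
Step 14. [r5c2∈{1,8}] across box 4, 8 lands solely at r5c2. So r5c2=8.
Step 15. [r1c7∈{1,2,8}] col 7 places 8 nowhere but r1c7. So r1c7=8.
Step 16. [r7c9∈{3,6,8}] in row 7, 6 fits only at r7c9. So r7c9=6.
Step 17. [r8c9∈{3}] r8c9's peers cover all but 3. So r8c9=3.
Step 18. [r9c2∈{3,7}] across col 2, 3 lands solely at r9c2 ⇒ r9c2=3.
Step 19. [r9c6∈{7}] r9c6 has the single candidate 7, so r9c6=7.
Step 20. [r9c8∈{8}] r9c8 has the single candidate 8 ⇒ r9c8=8.
Step 21. [r4c8∈{2}] r4c8 has the single candidate 2. So r4c8=2.
Step 22. [r5c7∈{1}] r5c7 is down to just 1. So r5c7=1.
Step 23. [r1c1∈{9}] only 9 remains possible at r1c1, so r1c1=9.
Step 24. [r1c8∈{3}] r1c8 is down to just 3. So r1c8=3.
Step 25. [r6c2∈{1}] only 1 remains possible at r6c2, so r6c2=1.
Step 26. [r1c5∈{1,2,7}] r1c5 is the only open cell in row 1 admitting 7 ⇒ r1c5=7.
Step 27. [r6c1∈{2}] nothing but 2 survives at r6c1. So r6c1=2.
Step 28. [r1c6∈{1,2}] in row 1, 2 fits only at r1c6. So r1c6=2.
Step 29. [r1c9∈{1,4}] 1 has one home in row 1: r1c9. So r1c9=1.
Step 30. [r1c3∈{4}] nothing but 4 survives at r1c3, so r1c3=4.
Step 31. [r8c5∈{6}] only 6 remains possible at r8c5, so r8c5=6.
Step 32. [r3c9∈{9}] only 9 remains possible at r3c9, so r3c9=9.
Step 33. [r5c5∈{2}] nothing but 2 survives at r5c5. So r5c5=2.
Step 34. [r7c3∈{8}] r7c3's peers cover all but 8. So r7c3=8.
Step 35. [r9c3∈{5}] r9c3's peers cover all but 5. So r9c3=5.
Step 36. [r2c9∈{4}] r2c9's peers cover all but 4, so r2c9=4.
Step 37. [r2c3∈{3}] only 3 remains possible at r2c3, so r2c3=3.
Step 38. [r1c4∈{5}] r1c4 is down to just 5, so r1c4=5.
Step 39. [r8c4∈{4}] r8c4 has the single candidate 4. So r8c4=4.
Step 40. [r5c9∈{5}] r5c9's peers cover all but 5 ⇒ r5c9=5.
Step 41. [r4c9∈{8}] nothing but 8 survives at r4c9 ⇒ r4c9=8.
Step 42. [r8c1∈{1}] nothing but 1 survives at r8c1 ⇒ r8c1=1.
Step 43. [r9c5∈{9}] r9c5 is down to just 9. So r9c5=9.
Step 44. [r2c6∈{1}] r2c6 is down to just 1. So r2c6=1.
Step 45. [r6c3∈{6}] r6c3 is down to just 6, so r6c3=6.
Step 46. [r2c8∈{6}] r2c8 is down to just 6 ⇒ r2c8=6.
Step 47. [r4c5∈{1}] r4c5 has the single candidate 1, so r4c5=1.
Step 48. [r6c8∈{9}] r6c8's peers cover all but 9 ⇒ r6c8=9.
Step 49. [r7c6∈{3}] r7c6 has the single candidate 3 ⇒ r7c6=3.
Step 50. [r8c2∈{7}] r8c2 has the single candidate 7, so r8c2=7.
Step 51. [r8c3∈{2}] nothing but 2 survives at r8c3, so r8c3=2.
Step 52. [r2c7∈{2}] only 2 remains possible at r2c7. So r2c7=2.

Answer: 9 6 4 5 7 2 8 3 1 / 7 5 3 9 8 1 2 6 4 / 8 2 1 6 3 4 5 7 9 / 5 4 7 3 1 9 6 2 8 / 3 8 9 7 2 6 1 4 5 / 2 1 6 8 4 5 3 9 7 / 4 9 8 2 5 3 7 1 6 / 1 7 2 4 6 8 9 5 3 / 6 3 5 1 9 7 4 8 2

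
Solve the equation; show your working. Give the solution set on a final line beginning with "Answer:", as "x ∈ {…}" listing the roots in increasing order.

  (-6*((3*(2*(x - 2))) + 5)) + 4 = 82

Step 1. [(-6*((3*(2*(x - 2))) + 5)) + 4 = 82] peel the +4: subtract 4 from each side ⇒ sub: -6*((3*(2*(x - 2))) + 5) = 78.
Step 2. [-6*((3*(2*(x - 2))) + 5) = 78] divide by the outer -6 ⇒ div: (3*(2*(x - 2))) + 5 = -13.
Step 3. [(3*(2*(x - 2))) + 5 = -13] subtract 5: x sits inside (… + 5) ⇒ sub: 3*(2*(x - 2)) = -18.
Step 4. [3*(2*(x - 2)) = -18] 3·(inner) — divide through by 3, so div: 2*(x - 2) = -6.
Step 5. [2*(x - 2) = -6] 2·(inner) — divide through by 2 ⇒ div: x - 2 = -3.
Step 6. [x - 2 = -3] the outer -2 inverts by adding 2 ⇒ sub: x = -1.

Answer: x ∈ {-1}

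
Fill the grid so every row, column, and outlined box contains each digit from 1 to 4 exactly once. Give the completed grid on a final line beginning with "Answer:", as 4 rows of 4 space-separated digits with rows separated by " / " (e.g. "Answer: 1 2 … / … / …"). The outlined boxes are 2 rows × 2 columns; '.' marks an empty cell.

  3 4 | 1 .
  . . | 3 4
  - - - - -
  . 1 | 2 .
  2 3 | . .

Step 1. [r4c3∈{4}] nothing but 4 survives at r4c3, so r4c3=4.
Step 2. [r2c1∈{1}] r2c1's peers cover all but 1 ⇒ r2c1=1.
Step 3. [r3c1∈{4}] nothing but 4 survives at r3c1 ⇒ r3c1=4.
Step 4. [r4c4∈{1}] r4c4's peers cover all but 1 ⇒ r4c4=1.
Step 5. [r2c2∈{2}] only 2 remains possible at r2c2, so r2c2=2.
Step 6. [r3c4∈{3}] r3c4 is down to just 3, so r3c4=3.
Step 7. [r1c4∈{2}] nothing but 2 survives at r1c4 ⇒ r1c4=2.

Answer: 3 4 1 2 / 1 2 3 4 / 4 1 2 3 / 2 3 4 1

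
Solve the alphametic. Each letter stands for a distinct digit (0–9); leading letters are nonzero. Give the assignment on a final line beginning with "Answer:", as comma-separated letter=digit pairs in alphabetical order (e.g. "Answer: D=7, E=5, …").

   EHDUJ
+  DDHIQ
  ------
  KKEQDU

Step 1. [col 1: J + Q ≡ U (mod 10)] no forcing yet in column 1 (carry-in 0); Q=2 is free and consistent — try it, so Q=2.
Step 2. [K] K is the leading digit of a 6-digit sum of two 5-digit numbers; the final carry is exactly 1, so K=1.
Step 3. [col 1: J + Q ≡ U (mod 10)] J=8 is one option consistent with column 1 (J + Q ≡ U (mod 10), carry-in 0) — take it, so J=8.
Step 4. [col 1: J + Q ≡ U (mod 10)] in column 1 we have J+Q≡U with carry-in 0; given J=8, Q=2 and digits 1,2,8 already taken and all letters distinct, that pins U to 0, so U=0.
Step 5. [col 2: U + I ≡ D (mod 10)] no forcing yet in column 2 (carry-in 1); D=7 is free and consistent — try it. So D=7.
Step 6. [col 2: U + I ≡ D (mod 10)] from column 2 (U=0, D=7, carry-in 1, digits 0,1,2,7,8 already taken and all letters distinct): I must equal 6 ⇒ I=6.
Step 7. [col 3: D + H ≡ Q (mod 10)] column 3: given D=7, Q=2, carry-in 0, and digits 0,1,2,6,7,8 already taken and all letters distinct, D+H≡Q (mod 10) forces H=5, so H=5.
Step 8. [col 4: H + D ≡ E (mod 10)] from column 4 (H=5, D=7, carry-in 1, digits 0,1,2,5,6,7,8 already taken and all letters distinct): E must equal 3, so E=3.

Answer: D=7, E=3, H=5, I=6, J=8, K=1, Q=2, U=0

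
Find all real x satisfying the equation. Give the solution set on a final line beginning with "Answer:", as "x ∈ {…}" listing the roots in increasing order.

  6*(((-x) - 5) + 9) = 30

Step 1. [6*(((-x) - 5) + 9) = 30] divide by the outer 6, so div: ((-x) - 5) + 9 = 5.
Step 2. [((-x) - 5) + 9 = 5] the outer +9 inverts by subtracting 9, so sub: (-x) - 5 = -4.
Step 3. [(-x) - 5 = -4] -5 is outermost — add 5 both sides ⇒ sub: -x = 1.
Step 4. [-x = 1] flip signs both sides. So neg: x = -1.

Answer: x ∈ {-1}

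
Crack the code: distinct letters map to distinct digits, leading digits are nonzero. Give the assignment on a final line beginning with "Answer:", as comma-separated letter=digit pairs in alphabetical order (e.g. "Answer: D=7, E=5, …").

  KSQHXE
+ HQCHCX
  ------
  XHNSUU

Step 1. [col 1: E + X ≡ U (mod 10)] column 1 (E + X ≡ U (mod 10), carry-in 0) doesn't pin U yet; pick U=0 and continue, so U=0.
Step 2. [col 1: E + X ≡ U (mod 10)] E=2 is one option consistent with column 1 (E + X ≡ U (mod 10), carry-in 0) — take it, so E=2.
Step 3. [col 1: E + X ≡ U (mod 10)] from column 1 (E=2, U=0, carry-in 0, digits 0,2 already taken and all letters distinct): X must equal 8, so X=8.
Step 4. [col 2: X + C ≡ U (mod 10)] column 2: given X=8, U=0, carry-in 1, and digits 0,2,8 already taken and all letters distinct, X+C≡U (mod 10) forces C=1 ⇒ C=1.
Step 5. [col 3: H + H ≡ S (mod 10)] several values work for H in column 3 (H + H ≡ S (mod 10), carry-in 1); try H=4, so H=4.
Step 6. [col 3: H + H ≡ S (mod 10)] in column 3 we have H+H≡S with carry-in 1; given H=4 and digits 0,1,2,4,8 already taken and all letters distinct, that pins S to 9, so S=9.
Step 7. [col 4: Q + C ≡ N (mod 10)] N=6 is one option consistent with column 4 (Q + C ≡ N (mod 10), carry-in 0) — take it, so N=6.
Step 8. [col 4: Q + C ≡ N (mod 10)] from column 4 (C=1, N=6, carry-in 0, digits 0,1,2,4,6,8,9 already taken and all letters distinct): Q must equal 5 ⇒ Q=5.
Step 9. [col 6: K + H ≡ X (mod 10)] column 6: given H=4, X=8, carry-in 1, and digits 0,1,2,4,5,6,8,9 already taken and all letters distinct, K+H≡X (mod 10) forces K=3 ⇒ K=3.

Answer: C=1, E=2, H=4, K=3, N=6, Q=5, S=9, U=0, X=8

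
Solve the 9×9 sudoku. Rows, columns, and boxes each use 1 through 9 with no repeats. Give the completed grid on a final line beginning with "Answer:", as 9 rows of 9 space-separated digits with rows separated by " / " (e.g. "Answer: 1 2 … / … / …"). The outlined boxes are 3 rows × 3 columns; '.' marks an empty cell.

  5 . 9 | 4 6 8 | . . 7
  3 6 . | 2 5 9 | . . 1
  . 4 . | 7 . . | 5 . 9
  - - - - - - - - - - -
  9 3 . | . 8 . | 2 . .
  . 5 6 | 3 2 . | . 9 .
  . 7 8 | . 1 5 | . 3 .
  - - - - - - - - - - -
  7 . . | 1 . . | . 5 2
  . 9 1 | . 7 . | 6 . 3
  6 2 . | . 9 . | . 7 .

Step 1. [r6c7∈{4}] only 4 remains possible at r6c7. So r6c7=4.
Step 2. [r2c7∈{8}] r2c7's peers cover all but 8. So r2c7=8.
Step 3. [r7c5∈{3,4}] in col 5, 4 fits only at r7c5. So r7c5=4.
Step 4. [r4c4∈{6}] only 6 remains possible at r4c4, so r4c4=6.
Step 5. [r8c8∈{4,8}] across col 8, 8 lands solely at r8c8 ⇒ r8c8=8.
Step 6. [r5c1∈{1,4}] box 4 places 1 nowhere but r5c1 ⇒ r5c1=1.
Step 7. [r9c3∈{3,4,5}] r9c3 is the only open cell in col 3 admitting 5 ⇒ r9c3=5.
Step 8. [r9c6∈{3}] r9c6 has the single candidate 3. So r9c6=3.
Step 9. [r3c3∈{2}] only 2 remains possible at r3c3 ⇒ r3c3=2.
Step 10. [r5c6∈{4,7}] 4 has one home in row 5: r5c6. So r5c6=4.
Step 11. [r2c3∈{7}] r2c3 is down to just 7. So r2c3=7.
Step 12. [r9c9∈{4}] r9c9 is down to just 4. So r9c9=4.
Step 13. [r7c2∈{8}] nothing but 8 survives at r7c2. So r7c2=8.
Step 14. [r3c5∈{3}] r3c5 is down to just 3. So r3c5=3.
Step 15. [r7c3∈{3}] nothing but 3 survives at r7c3. So r7c3=3.
Step 16. [r9c4∈{8}] r9c4 has the single candidate 8 ⇒ r9c4=8.
Step 17. [r3c6∈{1}] only 1 remains possible at r3c6. So r3c6=1.
Step 18. [r5c7∈{7}] r5c7's peers cover all but 7 ⇒ r5c7=7.
Step 19. [r4c3∈{4}] nothing but 4 survives at r4c3, so r4c3=4.
Step 20. [r7c6∈{6}] r7c6's peers cover all but 6. So r7c6=6.
Step 21. [r3c8∈{6}] r3c8 is down to just 6 ⇒ r3c8=6.
Step 22. [r6c4∈{9}] nothing but 9 survives at r6c4. So r6c4=9.
Step 23. [r4c6∈{7}] only 7 remains possible at r4c6, so r4c6=7.
Step 24. [r7c7∈{9}] only 9 remains possible at r7c7 ⇒ r7c7=9.
Step 25. [r1c8∈{2}] nothing but 2 survives at r1c8, so r1c8=2.
Step 26. [r4c9∈{5}] r4c9 is down to just 5 ⇒ r4c9=5.
Step 27. [r6c9∈{6}] r6c9's peers cover all but 6. So r6c9=6.
Step 28. [r8c1∈{4}] nothing but 4 survives at r8c1, so r8c1=4.
Step 29. [r8c6∈{2}] r8c6 has the single candidate 2, so r8c6=2.
Step 30. [r3c1∈{8}] r3c1 is down to just 8 ⇒ r3c1=8.
Step 31. [r4c8∈{1}] r4c8's peers cover all but 1. So r4c8=1.
Step 32. [r2c8∈{4}] only 4 remains possible at r2c8. So r2c8=4.
Step 33. [r5c9∈{8}] r5c9 is down to just 8, so r5c9=8.
Step 34. [r8c4∈{5}] nothing but 5 survives at r8c4. So r8c4=5.
Step 35. [r6c1∈{2}] r6c1 is down to just 2. So r6c1=2.
Step 36. [r1c7∈{3}] r1c7's peers cover all but 3, so r1c7=3.
Step 37. [r1c2∈{1}] nothing but 1 survives at r1c2. So r1c2=1.
Step 38. [r9c7∈{1}] r9c7 is down to just 1, so r9c7=1.

Answer: 5 1 9 4 6 8 3 2 7 / 3 6 7 2 5 9 8 4 1 / 8 4 2 7 3 1 5 6 9 / 9 3 4 6 8 7 2 1 5 / 1 5 6 3 2 4 7 9 8 / 2 7 8 9 1 5 4 3 6 / 7 8 3 1 4 6 9 5 2 / 4 9 1 5 7 2 6 8 3 / 6 2 5 8 9 3 1 7 4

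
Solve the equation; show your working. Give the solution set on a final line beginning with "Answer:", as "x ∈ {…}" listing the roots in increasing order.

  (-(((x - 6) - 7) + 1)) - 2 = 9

Step 1. [(-(((x - 6) - 7) + 1)) - 2 = 9] add 2: x sits inside (… - 2) ⇒ sub: -(((x - 6) - 7) + 1) = 11.
Step 2. [-(((x - 6) - 7) + 1) = 11] LHS negated; negate both sides. So neg: ((x - 6) - 7) + 1 = -11.
Step 3. [((x - 6) - 7) + 1 = -11] +1 is outermost — subtract 1 both sides ⇒ sub: (x - 6) - 7 = -12.
Step 4. [(x - 6) - 7 = -12] peel the -7: add 7 from each side, so sub: x - 6 = -5.
Step 5. [x - 6 = -5] peel the -6: add 6 from each side. So sub: x = 1.

Answer: x ∈ {1}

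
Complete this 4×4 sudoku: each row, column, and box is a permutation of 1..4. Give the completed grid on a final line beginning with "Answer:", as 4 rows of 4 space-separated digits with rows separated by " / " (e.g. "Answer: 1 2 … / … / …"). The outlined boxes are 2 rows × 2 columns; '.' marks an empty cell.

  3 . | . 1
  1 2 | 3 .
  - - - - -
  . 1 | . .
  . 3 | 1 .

Step 1. [r2c4∈{4}] nothing but 4 survives at r2c4 ⇒ r2c4=4.
Step 2. [r4c4∈{2}] r4c4 is down to just 2, so r4c4=2.
Step 3. [r3c3∈{4}] r3c3 is down to just 4 ⇒ r3c3=4.
Step 4. [r3c4∈{3}] r3c4 is down to just 3. So r3c4=3.
Step 5. [r1c3∈{2}] only 2 remains possible at r1c3. So r1c3=2.
Step 6. [r4c1∈{4}] only 4 remains possible at r4c1, so r4c1=4.
Step 7. [r1c2∈{4}] r1c2's peers cover all but 4 ⇒ r1c2=4.
Step 8. [r3c1∈{2}] r3c1 has the single candidate 2 ⇒ r3c1=2.

Answer: 3 4 2 1 / 1 2 3 4 / 2 1 4 3 / 4 3 1 2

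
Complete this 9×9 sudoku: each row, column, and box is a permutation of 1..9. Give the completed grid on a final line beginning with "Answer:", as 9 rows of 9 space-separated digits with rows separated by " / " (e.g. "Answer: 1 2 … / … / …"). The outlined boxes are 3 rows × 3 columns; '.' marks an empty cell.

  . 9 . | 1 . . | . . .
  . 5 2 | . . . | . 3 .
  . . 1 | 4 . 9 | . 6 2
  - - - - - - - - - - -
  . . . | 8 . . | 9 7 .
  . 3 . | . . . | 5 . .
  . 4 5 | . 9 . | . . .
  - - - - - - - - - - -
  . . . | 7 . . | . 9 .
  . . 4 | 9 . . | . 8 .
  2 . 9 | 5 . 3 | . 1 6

Step 1. [r4c3∈{6}] r4c3's peers cover all but 6 ⇒ r4c3=6.
Step 2. [r4c1∈{1}] r4c1's peers cover all but 1. So r4c1=1.
Step 3. [r2c4∈{6}] r2c4's peers cover all but 6. So r2c4=6.
Step 4. [r5c4∈{2}] only 2 remains possible at r5c4, so r5c4=2.
Step 5. [r1c1∈{3,4,6,7,8}] 6 has one home in row 1: r1c1, so r1c1=6.
Step 6. [r3c5∈{3,5,7,8}] 5 has one home in row 3: r3c5, so r3c5=5.
Step 7. [r3c1∈{3,7,8}] row 3 places 3 nowhere but r3c1, so r3c1=3.
Step 8. [r5c8∈{4}] r5c8's peers cover all but 4 ⇒ r5c8=4.
Step 9. [r4c9∈{3}] r4c9's peers cover all but 3, so r4c9=3.
Step 10. [r6c7∈{1,2,6,8}] col 7 places 6 nowhere but r6c7, so r6c7=6.
Step 11. [r2c1∈{4,7,8}] r2c1 is the only open cell in col 1 admitting 4 ⇒ r2c1=4.
Step 12. [r2c9∈{1,7,8,9}] r2c9 is the only open cell in row 2 admitting 9. So r2c9=9.
Step 13. [r1c5∈{2,3,7,8}] row 1 places 3 nowhere but r1c5. So r1c5=3.
Step 14. [r1c6∈{2,7,8}] in row 1, 2 fits only at r1c6, so r1c6=2.
Step 15. [r4c5∈{4}] only 4 remains possible at r4c5, so r4c5=4.
Step 16. [r7c6∈{1,4,6,8}] in col 6, 4 fits only at r7c6. So r7c6=4.
Step 17. [r1c9∈{4,5,7,8}] r1c9 is the only open cell in col 9 admitting 4 ⇒ r1c9=4.
Step 18. [r8c9∈{5,7}] 7 has one home in col 9: r8c9 ⇒ r8c9=7.
Step 19. [r2c6∈{7,8}] 8 has one home in col 6: r2c6, so r2c6=8.
Step 20. [r5c1∈{7,8,9}] in row 5, 9 fits only at r5c1 ⇒ r5c1=9.
Step 21. [r6c1∈{7,8}] 7 has one home in col 1: r6c1. So r6c1=7.
Step 22. [r7c1∈{5,8}] r7c1 is the only open cell in col 1 admitting 8 ⇒ r7c1=8.
Step 23. [r6c6∈{1}] r6c6's peers cover all but 1. So r6c6=1.
Step 24. [r8c6∈{6}] r8c6's peers cover all but 6 ⇒ r8c6=6.
Step 25. [r1c3∈{7,8}] 7 has one home in col 3: r1c3, so r1c3=7.
Step 26. [r2c5∈{7}] only 7 remains possible at r2c5 ⇒ r2c5=7.
Step 27. [r8c2∈{1}] r8c2 has the single candidate 1, so r8c2=1.
Step 28. [r8c7∈{2,3}] row 8 places 3 nowhere but r8c7, so r8c7=3.
Step 29. [r1c7∈{8}] nothing but 8 survives at r1c7, so r1c7=8.
Step 30. [r6c9∈{8}] only 8 remains possible at r6c9, so r6c9=8.
Step 31. [r8c5∈{2}] only 2 remains possible at r8c5 ⇒ r8c5=2.
Step 32. [r5c6∈{7}] r5c6 is down to just 7, so r5c6=7.
Step 33. [r7c3∈{3}] r7c3's peers cover all but 3. So r7c3=3.
Step 34. [r3c7∈{7}] r3c7 has the single candidate 7 ⇒ r3c7=7.
Step 35. [r7c7∈{2}] nothing but 2 survives at r7c7, so r7c7=2.
Step 36. [r5c9∈{1}] nothing but 1 survives at r5c9, so r5c9=1.
Step 37. [r3c2∈{8}] r3c2's peers cover all but 8, so r3c2=8.
Step 38. [r2c7∈{1}] only 1 remains possible at r2c7. So r2c7=1.
Step 39. [r9c5∈{8}] nothing but 8 survives at r9c5 ⇒ r9c5=8.
Step 40. [r7c9∈{5}] only 5 remains possible at r7c9, so r7c9=5.
Step 41. [r4c2∈{2}] r4c2 is down to just 2, so r4c2=2.
Step 42. [r1c8∈{5}] r1c8's peers cover all but 5. So r1c8=5.
Step 43. [r9c7∈{4}] r9c7 has the single candidate 4 ⇒ r9c7=4.
Step 44. [r6c8∈{2}] r6c8 has the single candidate 2, so r6c8=2.
Step 45. [r7c5∈{1}] r7c5 is down to just 1. So r7c5=1.
Step 46. [r5c5∈{6}] nothing but 6 survives at r5c5, so r5c5=6.
Step 47. [r7c2∈{6}] nothing but 6 survives at r7c2 ⇒ r7c2=6.
Step 48. [r4c6∈{5}] nothing but 5 survives at r4c6. So r4c6=5.
Step 49. [r6c4∈{3}] nothing but 3 survives at r6c4, so r6c4=3.
Step 50. [r8c1∈{5}] nothing but 5 survives at r8c1, so r8c1=5.
Step 51. [r5c3∈{8}] r5c3 is down to just 8. So r5c3=8.
Step 52. [r9c2∈{7}] nothing but 7 survives at r9c2, so r9c2=7.

Answer: 6 9 7 1 3 2 8 5 4 / 4 5 2 6 7 8 1 3 9 / 3 8 1 4 5 9 7 6 2 / 1 2 6 8 4 5 9 7 3 / 9 3 8 2 6 7 5 4 1 / 7 4 5 3 9 1 6 2 8 / 8 6 3 7 1 4 2 9 5 / 5 1 4 9 2 6 3 8 7 / 2 7 9 5 8 3 4 1 6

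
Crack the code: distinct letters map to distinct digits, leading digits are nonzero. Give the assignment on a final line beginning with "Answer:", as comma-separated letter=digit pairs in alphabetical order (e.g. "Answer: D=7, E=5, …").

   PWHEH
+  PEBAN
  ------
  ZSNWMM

Step 1. [Z] Z is the leading digit of a 6-digit sum of two 5-digit numbers; the final carry is exactly 1, so Z=1.
Step 2. [col 1: H + N ≡ M (mod 10)] no forcing yet in column 1 (carry-in 0); M=7 is free and consistent — try it. So M=7.
Step 3. [col 1: H + N ≡ M (mod 10)] no forcing yet in column 1 (carry-in 0); H=4 is free and consistent — try it, so H=4.
Step 4. [col 1: H + N ≡ M (mod 10)] from column 1 (H=4, M=7, carry-in 0, digits 1,4,7 already taken and all letters distinct): N must equal 3, so N=3.
Step 5. [col 2: E + A ≡ M (mod 10)] E=2 is one option consistent with column 2 (E + A ≡ M (mod 10), carry-in 0) — take it ⇒ E=2.
Step 6. [col 2: E + A ≡ M (mod 10)] in column 2 we have E+A≡M with carry-in 0; given E=2, M=7 and digits 1,2,3,4,7 already taken and all letters distinct, that pins A to 5. So A=5.
Step 7. [col 3: H + B ≡ W (mod 10)] in column 3 we have H+B≡W with carry-in 0; given H=4 and digits 1,2,3,4,5,7 already taken and all letters distinct, that pins W to 0 ⇒ W=0.
Step 8. [col 3: H + B ≡ W (mod 10)] column 3 reads H+B+carry(0)=W with H=4, W=0; with digits 0,1,2,3,4,5,7 already taken and all letters distinct, the only value for B is 6 ⇒ B=6.
Step 9. [col 5: P + P ≡ S (mod 10)] column 5: given nothing yet, carry-in 0, and digits 0,1,2,3,4,5,6,7 already taken and all letters distinct, P+P≡S (mod 10) forces P=9 ⇒ P=9.
Step 10. [col 5: P + P ≡ S (mod 10)] column 5 reads P+P+carry(0)=S with P=9; with digits 0,1,2,3,4,5,6,7,9 already taken and all letters distinct, the only value for S is 8 ⇒ S=8.

Answer: A=5, B=6, E=2, H=4, M=7, N=3, P=9, S=8, W=0, Z=1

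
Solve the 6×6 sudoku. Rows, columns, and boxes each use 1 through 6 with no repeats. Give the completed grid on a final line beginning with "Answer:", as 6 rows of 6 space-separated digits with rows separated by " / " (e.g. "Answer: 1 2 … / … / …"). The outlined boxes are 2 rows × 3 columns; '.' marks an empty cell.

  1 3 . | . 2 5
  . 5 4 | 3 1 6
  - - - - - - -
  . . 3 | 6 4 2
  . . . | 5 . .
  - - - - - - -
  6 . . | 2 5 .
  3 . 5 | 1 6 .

Step 1. [r4c2∈{1,2,4,6}] in col 2, 6 fits only at r4c2, so r4c2=6.
Step 2. [r5c6∈{3,4}] r5c6 is the only open cell in row 5 admitting 3. So r5c6=3.
Step 3. [r5c3∈{1}] only 1 remains possible at r5c3 ⇒ r5c3=1.
Step 4. [r4c1∈{2,4}] across row 4, 4 lands solely at r4c1, so r4c1=4.
Step 5. [r6c6∈{4}] only 4 remains possible at r6c6. So r6c6=4.
Step 6. [r5c2∈{4}] only 4 remains possible at r5c2. So r5c2=4.
Step 7. [r3c2∈{1}] only 1 remains possible at r3c2 ⇒ r3c2=1.
Step 8. [r3c1∈{5}] r3c1 has the single candidate 5, so r3c1=5.
Step 9. [r1c4∈{4}] r1c4 is down to just 4, so r1c4=4.
Step 10. [r4c3∈{2}] only 2 remains possible at r4c3, so r4c3=2.
Step 11. [r4c5∈{3}] nothing but 3 survives at r4c5. So r4c5=3.
Step 12. [r6c2∈{2}] nothing but 2 survives at r6c2, so r6c2=2.
Step 13. [r2c1∈{2}] r2c1's peers cover all but 2. So r2c1=2.
Step 14. [r1c3∈{6}] r1c3 has the single candidate 6 ⇒ r1c3=6.
Step 15. [r4c6∈{1}] nothing but 1 survives at r4c6. So r4c6=1.

Answer: 1 3 6 4 2 5 / 2 5 4 3 1 6 / 5 1 3 6 4 2 / 4 6 2 5 3 1 / 6 4 1 2 5 3 / 3 2 5 1 6 4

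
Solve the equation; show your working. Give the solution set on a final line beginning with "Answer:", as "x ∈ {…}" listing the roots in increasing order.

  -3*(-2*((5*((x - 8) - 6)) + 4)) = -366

Step 1. [-3*(-2*((5*((x - 8) - 6)) + 4)) = -366] leading coefficient -3: divide by -3 ⇒ div: -2*((5*((x - 8) - 6)) + 4) = 122.
Step 2. [-2*((5*((x - 8) - 6)) + 4) = 122] divide by the outer -2. So div: (5*((x - 8) - 6)) + 4 = -61.
Step 3. [(5*((x - 8) - 6)) + 4 = -61] +4 is outermost — subtract 4 both sides, so sub: 5*((x - 8) - 6) = -65.
Step 4. [5*((x - 8) - 6) = -65] 5 out front; divide by 5 ⇒ div: (x - 8) - 6 = -13.
Step 5. [(x - 8) - 6 = -13] -6 is outermost — add 6 both sides, so sub: x - 8 = -7.
Step 6. [x - 8 = -7] peel the -8: add 8 from each side. So sub: x = 1.

Answer: x ∈ {1}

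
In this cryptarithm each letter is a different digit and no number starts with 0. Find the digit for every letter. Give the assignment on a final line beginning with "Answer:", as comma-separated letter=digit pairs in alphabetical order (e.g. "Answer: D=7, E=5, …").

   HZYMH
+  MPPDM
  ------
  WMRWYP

Step 1. [col 1: H + M ≡ P (mod 10)] several values work for P in column 1 (H + M ≡ P (mod 10), carry-in 0); try P=7 ⇒ P=7.
Step 2. [col 1: H + M ≡ P (mod 10)] several values work for H in column 1 (H + M ≡ P (mod 10), carry-in 0); try H=9, so H=9.
Step 3. [W] adding two 5-digit numbers gives at most 5+1 digits, and here it does — W is that final carry and must be 1. So W=1.
Step 4. [col 1: H + M ≡ P (mod 10)] column 1: given H=9, P=7, carry-in 0, and digits 1,7,9 already taken and all letters distinct, H+M≡P (mod 10) forces M=8. So M=8.
Step 5. [col 2: M + D ≡ Y (mod 10)] column 2 (M + D ≡ Y (mod 10), carry-in 1) doesn't pin Y yet; pick Y=3 and continue. So Y=3.
Step 6. [col 2: M + D ≡ Y (mod 10)] column 2 reads M+D+carry(1)=Y with M=8, Y=3; with digits 1,3,7,8,9 already taken and all letters distinct, the only value for D is 4, so D=4.
Step 7. [col 4: Z + P ≡ R (mod 10)] column 4 reads Z+P+carry(1)=R with P=7; with digits 1,3,4,7,8,9 already taken and all letters distinct, the only value for Z is 2. So Z=2.
Step 8. [col 4: Z + P ≡ R (mod 10)] column 4 reads Z+P+carry(1)=R with Z=2, P=7; with digits 1,2,3,4,7,8,9 already taken and all letters distinct, the only value for R is 0, so R=0.

Answer: D=4, H=9, M=8, P=7, R=0, W=1, Y=3, Z=2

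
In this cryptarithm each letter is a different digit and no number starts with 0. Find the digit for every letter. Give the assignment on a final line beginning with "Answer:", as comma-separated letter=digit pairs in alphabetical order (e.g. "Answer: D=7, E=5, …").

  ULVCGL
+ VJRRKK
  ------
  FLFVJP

Step 1. [col 1: L + K ≡ P (mod 10)] no forcing yet in column 1 (carry-in 0); L=4 is free and consistent — try it, so L=4.
Step 2. [col 1: L + K ≡ P (mod 10)] several values work for P in column 1 (L + K ≡ P (mod 10), carry-in 0); try P=2, so P=2.
Step 3. [col 1: L + K ≡ P (mod 10)] from column 1 (L=4, P=2, carry-in 0, digits 2,4 already taken and all letters distinct): K must equal 8. So K=8.
Step 4. [col 2: G + K ≡ J (mod 10)] column 2 (G + K ≡ J (mod 10), carry-in 1) doesn't pin J yet; pick J=0 and continue. So J=0.
Step 5. [col 2: G + K ≡ J (mod 10)] in column 2 we have G+K≡J with carry-in 1; given K=8, J=0 and digits 0,2,4,8 already taken and all letters distinct, that pins G to 1, so G=1.
Step 6. [col 3: C + R ≡ V (mod 10)] no forcing yet in column 3 (carry-in 1); V=3 is free and consistent — try it ⇒ V=3.
Step 7. [col 3: C + R ≡ V (mod 10)] no forcing yet in column 3 (carry-in 1); C=7 is free and consistent — try it, so C=7.
Step 8. [col 3: C + R ≡ V (mod 10)] column 3 reads C+R+carry(1)=V with C=7, V=3; with digits 0,1,2,3,4,7,8 already taken and all letters distinct, the only value for R is 5 ⇒ R=5.
Step 9. [col 4: V + R ≡ F (mod 10)] from column 4 (V=3, R=5, carry-in 1, digits 0,1,2,3,4,5,7,8 already taken and all letters distinct): F must equal 9, so F=9.
Step 10. [col 6: U + V ≡ F (mod 10)] column 6: given V=3, F=9, carry-in 0, and digits 0,1,2,3,4,5,7,8,9 already taken and all letters distinct, U+V≡F (mod 10) forces U=6 ⇒ U=6.

Answer: C=7, F=9, G=1, J=0, K=8, L=4, P=2, R=5, U=6, V=3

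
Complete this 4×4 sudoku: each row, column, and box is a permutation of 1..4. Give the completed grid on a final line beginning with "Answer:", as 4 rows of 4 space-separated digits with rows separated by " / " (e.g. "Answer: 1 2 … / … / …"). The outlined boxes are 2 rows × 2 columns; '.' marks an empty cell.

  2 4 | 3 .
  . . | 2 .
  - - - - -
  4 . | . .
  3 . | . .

Step 1. [r3c3∈{1}] r3c3's peers cover all but 1. So r3c3=1.
Step 2. [r2c1∈{1}] only 1 remains possible at r2c1. So r2c1=1.
Step 3. [r3c2∈{2}] r3c2 is down to just 2, so r3c2=2.
Step 4. [r2c4∈{4}] r2c4 is down to just 4, so r2c4=4.
Step 5. [r4c4∈{2}] only 2 remains possible at r4c4, so r4c4=2.
Step 6. [r4c2∈{1}] r4c2 is down to just 1 ⇒ r4c2=1.
Step 7. [r1c4∈{1}] r1c4 has the single candidate 1, so r1c4=1.
Step 8. [r4c3∈{4}] r4c3 has the single candidate 4, so r4c3=4.
Step 9. [r3c4∈{3}] r3c4's peers cover all but 3, so r3c4=3.
Step 10. [r2c2∈{3}] r2c2 is down to just 3, so r2c2=3.

Answer: 2 4 3 1 / 1 3 2 4 / 4 2 1 3 / 3 1 4 2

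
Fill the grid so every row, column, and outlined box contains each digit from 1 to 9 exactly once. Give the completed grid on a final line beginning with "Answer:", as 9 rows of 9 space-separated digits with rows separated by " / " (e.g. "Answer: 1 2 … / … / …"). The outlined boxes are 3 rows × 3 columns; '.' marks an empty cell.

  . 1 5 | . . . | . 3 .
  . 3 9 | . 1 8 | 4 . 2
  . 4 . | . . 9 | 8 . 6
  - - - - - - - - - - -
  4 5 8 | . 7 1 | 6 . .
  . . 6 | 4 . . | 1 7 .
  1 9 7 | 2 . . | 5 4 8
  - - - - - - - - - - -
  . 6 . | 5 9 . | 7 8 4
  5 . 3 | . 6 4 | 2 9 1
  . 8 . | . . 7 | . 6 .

Step 1. [r7c1∈{2}] nothing but 2 survives at r7c1 ⇒ r7c1=2.
Step 2. [r6c5∈{3}] only 3 remains possible at r6c5 ⇒ r6c5=3.
Step 3. [r4c9∈{3,9}] 3 has one home in row 4: r4c9, so r4c9=3.
Step 4. [r1c6∈{2,6}] 2 has one home in col 6: r1c6 ⇒ r1c6=2.
Step 5. [r1c9∈{7,9}] in col 9, 7 fits only at r1c9 ⇒ r1c9=7.
Step 6. [r3c5∈{5}] nothing but 5 survives at r3c5. So r3c5=5.
Step 7. [r1c4∈{6}] r1c4 is down to just 6. So r1c4=6.
Step 8. [r9c4∈{1,3}] 1 has one home in col 4: r9c4. So r9c4=1.
Step 9. [r2c4∈{7}] r2c4 is down to just 7 ⇒ r2c4=7.
Step 10. [r9c9∈{5}] r9c9's peers cover all but 5, so r9c9=5.
Step 11. [r4c8∈{2}] only 2 remains possible at r4c8. So r4c8=2.
Step 12. [r9c1∈{9}] r9c1 is down to just 9 ⇒ r9c1=9.
Step 13. [r7c3∈{1}] nothing but 1 survives at r7c3, so r7c3=1.
Step 14. [r3c4∈{3}] r3c4 has the single candidate 3, so r3c4=3.
Step 15. [r8c2∈{7}] r8c2 has the single candidate 7 ⇒ r8c2=7.
Step 16. [r2c1∈{6}] r2c1 has the single candidate 6. So r2c1=6.
Step 17. [r3c3∈{2}] nothing but 2 survives at r3c3 ⇒ r3c3=2.
Step 18. [r6c6∈{6}] nothing but 6 survives at r6c6 ⇒ r6c6=6.
Step 19. [r8c4∈{8}] only 8 remains possible at r8c4. So r8c4=8.
Step 20. [r5c2∈{2}] nothing but 2 survives at r5c2. So r5c2=2.
Step 21. [r1c7∈{9}] only 9 remains possible at r1c7. So r1c7=9.
Step 22. [r9c3∈{4}] r9c3's peers cover all but 4. So r9c3=4.
Step 23. [r3c1∈{7}] r3c1's peers cover all but 7. So r3c1=7.
Step 24. [r5c9∈{9}] r5c9 is down to just 9. So r5c9=9.
Step 25. [r3c8∈{1}] r3c8's peers cover all but 1. So r3c8=1.
Step 26. [r1c5∈{4}] nothing but 4 survives at r1c5 ⇒ r1c5=4.
Step 27. [r1c1∈{8}] r1c1 is down to just 8. So r1c1=8.
Step 28. [r4c4∈{9}] r4c4's peers cover all but 9 ⇒ r4c4=9.
Step 29. [r5c6∈{5}] r5c6 has the single candidate 5, so r5c6=5.
Step 30. [r5c1∈{3}] r5c1 has the single candidate 3. So r5c1=3.
Step 31. [r9c5∈{2}] r9c5's peers cover all but 2, so r9c5=2.
Step 32. [r9c7∈{3}] nothing but 3 survives at r9c7 ⇒ r9c7=3.
Step 33. [r5c5∈{8}] r5c5's peers cover all but 8. So r5c5=8.
Step 34. [r7c6∈{3}] r7c6 has the single candidate 3 ⇒ r7c6=3.
Step 35. [r2c8∈{5}] r2c8 has the single candidate 5, so r2c8=5.

Answer: 8 1 5 6 4 2 9 3 7 / 6 3 9 7 1 8 4 5 2 / 7 4 2 3 5 9 8 1 6 / 4 5 8 9 7 1 6 2 3 / 3 2 6 4 8 5 1 7 9 / 1 9 7 2 3 6 5 4 8 / 2 6 1 5 9 3 7 8 4 / 5 7 3 8 6 4 2 9 1 / 9 8 4 1 2 7 3 6 5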